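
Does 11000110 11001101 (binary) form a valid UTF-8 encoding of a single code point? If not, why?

Leading byte 0xC6 = 11000110 → 2-byte form.
Byte 2 is 0xCD = 11001101, which is not 10xxxxxx — expected a continuation byte.

invalid (non-continuation byte where continuation expected)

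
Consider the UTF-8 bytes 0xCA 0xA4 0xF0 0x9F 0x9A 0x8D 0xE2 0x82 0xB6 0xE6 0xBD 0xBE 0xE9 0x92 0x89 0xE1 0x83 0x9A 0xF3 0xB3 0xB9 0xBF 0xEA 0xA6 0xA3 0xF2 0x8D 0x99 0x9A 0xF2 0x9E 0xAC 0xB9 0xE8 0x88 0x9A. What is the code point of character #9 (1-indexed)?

U+8D65A

Offset 0: leading byte 0xCA = 11001010 → 2-byte char #1 = CA A4.
Offset 2: leading byte 0xF0 = 11110000 → 4-byte char #2 = F0 9F 9A 8D.
Offset 6: leading byte 0xE2 = 11100010 → 3-byte char #3 = E2 82 B6.
Offset 9: leading byte 0xE6 = 11100110 → 3-byte char #4 = E6 BD BE.
Offset 12: leading byte 0xE9 = 11101001 → 3-byte char #5 = E9 92 89.
Offset 15: leading byte 0xE1 = 11100001 → 3-byte char #6 = E1 83 9A.
Offset 18: leading byte 0xF3 = 11110011 → 4-byte char #7 = F3 B3 B9 BF.
Offset 22: leading byte 0xEA = 11101010 → 3-byte char #8 = EA A6 A3.
Offset 25: leading byte 0xF2 = 11110010 → 4-byte char #9 = F2 8D 99 9A.
Leading byte 0xF2 = 11110010 matches 11110xxx → 4-byte sequence.
Byte 1: 0xF2 = 11110010, payload 010 (3 bits).
Byte 2: 0x8D = 10001101 (10xxxxxx ✓), payload 001101.
Byte 3: 0x99 = 10011001 (10xxxxxx ✓), payload 011001.
Byte 4: 0x9A = 10011010 (10xxxxxx ✓), payload 011010.
Concatenate: 010001101011001011010 = 0x8D65A (21 bits → U+8D65A).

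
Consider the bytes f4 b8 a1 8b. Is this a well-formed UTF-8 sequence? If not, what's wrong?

invalid (encodes a value above U+10FFFF)

Leading byte 0xF4 = 11110100 → 4-byte form.
Payload = 0x13884B, which exceeds U+10FFFF, the maximum Unicode code point. (Leading bytes F5–FF, or F4 followed by ≥ 0x90, are invalid.)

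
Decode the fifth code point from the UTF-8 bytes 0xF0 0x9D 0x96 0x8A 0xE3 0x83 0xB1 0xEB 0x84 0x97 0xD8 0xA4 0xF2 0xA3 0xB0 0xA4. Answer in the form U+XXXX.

U+A3C24

Offset 0: leading byte 0xF0 = 11110000 → 4-byte char #1 = F0 9D 96 8A.
Offset 4: leading byte 0xE3 = 11100011 → 3-byte char #2 = E3 83 B1.
Offset 7: leading byte 0xEB = 11101011 → 3-byte char #3 = EB 84 97.
Offset 10: leading byte 0xD8 = 11011000 → 2-byte char #4 = D8 A4.
Offset 12: leading byte 0xF2 = 11110010 → 4-byte char #5 = F2 A3 B0 A4.
Leading byte 0xF2 = 11110010 matches 11110xxx → 4-byte sequence.
Byte 1: 0xF2 = 11110010, payload 010 (3 bits).
Byte 2: 0xA3 = 10100011 (10xxxxxx ✓), payload 100011.
Byte 3: 0xB0 = 10110000 (10xxxxxx ✓), payload 110000.
Byte 4: 0xA4 = 10100100 (10xxxxxx ✓), payload 100100.
Concatenate: 010100011110000100100 = 0xA3C24 (21 bits → U+A3C24).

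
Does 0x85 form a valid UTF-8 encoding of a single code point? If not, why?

Byte 0x85 = 10000101 has the form 10xxxxxx — a continuation byte — but there is no preceding leading byte.

invalid (continuation byte with no leading byte)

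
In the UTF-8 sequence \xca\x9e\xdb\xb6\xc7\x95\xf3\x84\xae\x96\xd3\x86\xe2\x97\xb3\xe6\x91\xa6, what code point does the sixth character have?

Offset 0: leading byte 0xCA = 11001010 → 2-byte char #1 = CA 9E.
Offset 2: leading byte 0xDB = 11011011 → 2-byte char #2 = DB B6.
Offset 4: leading byte 0xC7 = 11000111 → 2-byte char #3 = C7 95.
Offset 6: leading byte 0xF3 = 11110011 → 4-byte char #4 = F3 84 AE 96.
Offset 10: leading byte 0xD3 = 11010011 → 2-byte char #5 = D3 86.
Offset 12: leading byte 0xE2 = 11100010 → 3-byte char #6 = E2 97 B3.
Leading byte 0xE2 = 11100010 matches 1110xxxx → 3-byte sequence.
Byte 1: 0xE2 = 11100010, payload 0010 (4 bits).
Byte 2: 0x97 = 10010111 (10xxxxxx ✓), payload 010111.
Byte 3: 0xB3 = 10110011 (10xxxxxx ✓), payload 110011.
Concatenate: 0010010111110011 = 0x25F3 (16 bits → U+25F3).

U+25F3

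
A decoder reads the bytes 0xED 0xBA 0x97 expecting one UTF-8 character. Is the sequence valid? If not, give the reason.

invalid (encodes a surrogate (U+D800–U+DFFF))

Structurally a 3-byte sequence; payload = 0xDE97.
But 0xDE97 is in U+D800–U+DFFF, the surrogate range. Surrogates are not Unicode scalar values and are forbidden in UTF-8.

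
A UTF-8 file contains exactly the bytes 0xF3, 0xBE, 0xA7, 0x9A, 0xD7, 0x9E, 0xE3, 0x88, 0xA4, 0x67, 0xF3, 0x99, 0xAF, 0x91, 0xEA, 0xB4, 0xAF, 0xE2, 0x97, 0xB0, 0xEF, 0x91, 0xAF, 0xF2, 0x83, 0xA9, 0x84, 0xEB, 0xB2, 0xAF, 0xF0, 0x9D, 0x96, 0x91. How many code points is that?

Byte at offset 0: 0xF3 = 11110011 → 4-byte char (#1). Advance 4.
Byte at offset 4: 0xD7 = 11010111 → 2-byte char (#2). Advance 2.
Byte at offset 6: 0xE3 = 11100011 → 3-byte char (#3). Advance 3.
Byte at offset 9: 0x67 = 01100111 → 1-byte char (#4). Advance 1.
Byte at offset 10: 0xF3 = 11110011 → 4-byte char (#5). Advance 4.
Byte at offset 14: 0xEA = 11101010 → 3-byte char (#6). Advance 3.
Byte at offset 17: 0xE2 = 11100010 → 3-byte char (#7). Advance 3.
Byte at offset 20: 0xEF = 11101111 → 3-byte char (#8). Advance 3.
Byte at offset 23: 0xF2 = 11110010 → 4-byte char (#9). Advance 4.
Byte at offset 27: 0xEB = 11101011 → 3-byte char (#10). Advance 3.
Byte at offset 30: 0xF0 = 11110000 → 4-byte char (#11). Advance 4.
Reached end at offset 34 after 11 code points.

11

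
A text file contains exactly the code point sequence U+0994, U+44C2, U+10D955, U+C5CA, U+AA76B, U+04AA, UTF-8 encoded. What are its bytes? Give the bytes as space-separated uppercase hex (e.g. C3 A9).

U+0994: 3-byte form → E0 A6 94.
U+44C2: 3-byte form → E4 93 82.
U+10D955: 4-byte form → F4 8D A5 95.
U+C5CA: 3-byte form → EC 97 8A.
U+AA76B: 4-byte form → F2 AA 9D AB.
U+04AA: 2-byte form → D2 AA.
Concatenated (19 bytes): E0 A6 94 E4 93 82 F4 8D A5 95 EC 97 8A F2 AA 9D AB D2 AA.

E0 A6 94 E4 93 82 F4 8D A5 95 EC 97 8A F2 AA 9D AB D2 AA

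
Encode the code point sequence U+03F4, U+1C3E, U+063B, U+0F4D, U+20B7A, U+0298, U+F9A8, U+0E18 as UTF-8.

U+03F4: 2-byte form → CF B4.
U+1C3E: 3-byte form → E1 B0 BE.
U+063B: 2-byte form → D8 BB.
U+0F4D: 3-byte form → E0 BD 8D.
U+20B7A: 4-byte form → F0 A0 AD BA.
U+0298: 2-byte form → CA 98.
U+F9A8: 3-byte form → EF A6 A8.
U+0E18: 3-byte form → E0 B8 98.
Concatenated (22 bytes): CF B4 E1 B0 BE D8 BB E0 BD 8D F0 A0 AD BA CA 98 EF A6 A8 E0 B8 98.

CF B4 E1 B0 BE D8 BB E0 BD 8D F0 A0 AD BA CA 98 EF A6 A8 E0 B8 98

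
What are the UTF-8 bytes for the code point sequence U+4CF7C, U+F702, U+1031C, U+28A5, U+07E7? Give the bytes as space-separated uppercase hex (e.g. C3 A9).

U+4CF7C: 4-byte form → F1 8C BD BC.
U+F702: 3-byte form → EF 9C 82.
U+1031C: 4-byte form → F0 90 8C 9C.
U+28A5: 3-byte form → E2 A2 A5.
U+07E7: 2-byte form → DF A7.
Concatenated (16 bytes): F1 8C BD BC EF 9C 82 F0 90 8C 9C E2 A2 A5 DF A7.

F1 8C BD BC EF 9C 82 F0 90 8C 9C E2 A2 A5 DF A7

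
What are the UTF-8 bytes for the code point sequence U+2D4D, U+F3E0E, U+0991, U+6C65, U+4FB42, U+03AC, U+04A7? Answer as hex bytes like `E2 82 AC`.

E2 B5 8D F3 B3 B8 8E E0 A6 91 E6 B1 A5 F1 8F AD 82 CE AC D2 A7

U+2D4D: 3-byte form → E2 B5 8D.
U+F3E0E: 4-byte form → F3 B3 B8 8E.
U+0991: 3-byte form → E0 A6 91.
U+6C65: 3-byte form → E6 B1 A5.
U+4FB42: 4-byte form → F1 8F AD 82.
U+03AC: 2-byte form → CE AC.
U+04A7: 2-byte form → D2 A7.
Concatenated (21 bytes): E2 B5 8D F3 B3 B8 8E E0 A6 91 E6 B1 A5 F1 8F AD 82 CE AC D2 A7.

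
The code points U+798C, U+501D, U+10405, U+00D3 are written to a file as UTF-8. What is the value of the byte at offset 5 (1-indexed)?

0x80

1-indexed offset 5 is 0-indexed offset 4.
U+798C → 3-byte form E7 A6 8C at offsets 0–2.
U+501D → 3-byte form E5 80 9D at offsets 3–5.
Offset 4 falls in char 2's range; it's byte 2 of E5 80 9D = 0x80.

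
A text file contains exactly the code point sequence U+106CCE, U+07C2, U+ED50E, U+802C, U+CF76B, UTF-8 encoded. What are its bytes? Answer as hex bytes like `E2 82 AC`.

U+106CCE: 4-byte form → F4 86 B3 8E.
U+07C2: 2-byte form → DF 82.
U+ED50E: 4-byte form → F3 AD 94 8E.
U+802C: 3-byte form → E8 80 AC.
U+CF76B: 4-byte form → F3 8F 9D AB.
Concatenated (17 bytes): F4 86 B3 8E DF 82 F3 AD 94 8E E8 80 AC F3 8F 9D AB.

F4 86 B3 8E DF 82 F3 AD 94 8E E8 80 AC F3 8F 9D AB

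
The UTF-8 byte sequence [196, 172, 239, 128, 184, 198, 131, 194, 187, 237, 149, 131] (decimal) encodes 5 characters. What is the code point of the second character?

U+F038

Offset 0: leading byte 0xC4 = 11000100 → 2-byte char #1 = C4 AC.
Offset 2: leading byte 0xEF = 11101111 → 3-byte char #2 = EF 80 B8.
Leading byte 0xEF = 11101111 matches 1110xxxx → 3-byte sequence.
Byte 1: 0xEF = 11101111, payload 1111 (4 bits).
Byte 2: 0x80 = 10000000 (10xxxxxx ✓), payload 000000.
Byte 3: 0xB8 = 10111000 (10xxxxxx ✓), payload 111000.
Concatenate: 1111000000111000 = 0xF038 (16 bits → U+F038).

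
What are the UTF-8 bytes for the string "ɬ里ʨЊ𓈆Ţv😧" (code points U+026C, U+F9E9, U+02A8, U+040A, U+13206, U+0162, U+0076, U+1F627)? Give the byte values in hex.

C9 AC EF A7 A9 CA A8 D0 8A F0 93 88 86 C5 A2 76 F0 9F 98 A7

U+026C: 2-byte form → C9 AC.
U+F9E9: 3-byte form → EF A7 A9.
U+02A8: 2-byte form → CA A8.
U+040A: 2-byte form → D0 8A.
U+13206: 4-byte form → F0 93 88 86.
U+0162: 2-byte form → C5 A2.
U+0076: 1-byte form → 76.
U+1F627: 4-byte form → F0 9F 98 A7.
Concatenated (20 bytes): C9 AC EF A7 A9 CA A8 D0 8A F0 93 88 86 C5 A2 76 F0 9F 98 A7.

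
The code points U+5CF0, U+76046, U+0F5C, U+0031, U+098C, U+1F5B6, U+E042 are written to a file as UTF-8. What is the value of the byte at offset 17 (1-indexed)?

1-indexed offset 17 is 0-indexed offset 16.
U+5CF0 → 3-byte form E5 B3 B0 at offsets 0–2.
U+76046 → 4-byte form F1 B6 81 86 at offsets 3–6.
U+0F5C → 3-byte form E0 BD 9C at offsets 7–9.
U+0031 → 1-byte form 31 at offsets 10–10.
U+098C → 3-byte form E0 A6 8C at offsets 11–13.
U+1F5B6 → 4-byte form F0 9F 96 B6 at offsets 14–17.
Offset 16 falls in char 6's range; it's byte 3 of F0 9F 96 B6 = 0x96.

0x96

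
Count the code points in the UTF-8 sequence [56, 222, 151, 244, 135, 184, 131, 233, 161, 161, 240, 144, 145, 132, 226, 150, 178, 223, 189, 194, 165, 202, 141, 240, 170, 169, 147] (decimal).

Byte at offset 0: 0x38 = 00111000 → 1-byte char (#1). Advance 1.
Byte at offset 1: 0xDE = 11011110 → 2-byte char (#2). Advance 2.
Byte at offset 3: 0xF4 = 11110100 → 4-byte char (#3). Advance 4.
Byte at offset 7: 0xE9 = 11101001 → 3-byte char (#4). Advance 3.
Byte at offset 10: 0xF0 = 11110000 → 4-byte char (#5). Advance 4.
Byte at offset 14: 0xE2 = 11100010 → 3-byte char (#6). Advance 3.
Byte at offset 17: 0xDF = 11011111 → 2-byte char (#7). Advance 2.
Byte at offset 19: 0xC2 = 11000010 → 2-byte char (#8). Advance 2.
Byte at offset 21: 0xCA = 11001010 → 2-byte char (#9). Advance 2.
Byte at offset 23: 0xF0 = 11110000 → 4-byte char (#10). Advance 4.
Reached end at offset 27 after 10 code points.

10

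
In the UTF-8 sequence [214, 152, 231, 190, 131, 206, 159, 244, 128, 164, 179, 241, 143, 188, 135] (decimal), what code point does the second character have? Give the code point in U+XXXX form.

Offset 0: leading byte 0xD6 = 11010110 → 2-byte char #1 = D6 98.
Offset 2: leading byte 0xE7 = 11100111 → 3-byte char #2 = E7 BE 83.
Leading byte 0xE7 = 11100111 matches 1110xxxx → 3-byte sequence.
Byte 1: 0xE7 = 11100111, payload 0111 (4 bits).
Byte 2: 0xBE = 10111110 (10xxxxxx ✓), payload 111110.
Byte 3: 0x83 = 10000011 (10xxxxxx ✓), payload 000011.
Concatenate: 0111111110000011 = 0x7F83 (16 bits → U+7F83).

U+7F83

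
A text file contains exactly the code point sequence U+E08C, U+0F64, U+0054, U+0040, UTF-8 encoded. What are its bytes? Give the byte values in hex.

EE 82 8C E0 BD A4 54 40

U+E08C: 3-byte form → EE 82 8C.
U+0F64: 3-byte form → E0 BD A4.
U+0054: 1-byte form → 54.
U+0040: 1-byte form → 40.
Concatenated (8 bytes): EE 82 8C E0 BD A4 54 40.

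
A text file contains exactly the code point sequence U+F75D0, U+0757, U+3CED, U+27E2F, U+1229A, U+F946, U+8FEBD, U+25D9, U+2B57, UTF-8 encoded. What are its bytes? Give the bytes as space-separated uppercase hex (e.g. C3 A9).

F3 B7 97 90 DD 97 E3 B3 AD F0 A7 B8 AF F0 92 8A 9A EF A5 86 F2 8F BA BD E2 97 99 E2 AD 97

U+F75D0: 4-byte form → F3 B7 97 90.
U+0757: 2-byte form → DD 97.
U+3CED: 3-byte form → E3 B3 AD.
U+27E2F: 4-byte form → F0 A7 B8 AF.
U+1229A: 4-byte form → F0 92 8A 9A.
U+F946: 3-byte form → EF A5 86.
U+8FEBD: 4-byte form → F2 8F BA BD.
U+25D9: 3-byte form → E2 97 99.
U+2B57: 3-byte form → E2 AD 97.
Concatenated (30 bytes): F3 B7 97 90 DD 97 E3 B3 AD F0 A7 B8 AF F0 92 8A 9A EF A5 86 F2 8F BA BD E2 97 99 E2 AD 97.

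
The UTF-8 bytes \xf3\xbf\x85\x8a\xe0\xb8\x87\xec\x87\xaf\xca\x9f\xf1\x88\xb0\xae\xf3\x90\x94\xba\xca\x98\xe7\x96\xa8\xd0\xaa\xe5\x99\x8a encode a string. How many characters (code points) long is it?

Byte at offset 0: 0xF3 = 11110011 → 4-byte char (#1). Advance 4.
Byte at offset 4: 0xE0 = 11100000 → 3-byte char (#2). Advance 3.
Byte at offset 7: 0xEC = 11101100 → 3-byte char (#3). Advance 3.
Byte at offset 10: 0xCA = 11001010 → 2-byte char (#4). Advance 2.
Byte at offset 12: 0xF1 = 11110001 → 4-byte char (#5). Advance 4.
Byte at offset 16: 0xF3 = 11110011 → 4-byte char (#6). Advance 4.
Byte at offset 20: 0xCA = 11001010 → 2-byte char (#7). Advance 2.
Byte at offset 22: 0xE7 = 11100111 → 3-byte char (#8). Advance 3.
Byte at offset 25: 0xD0 = 11010000 → 2-byte char (#9). Advance 2.
Byte at offset 27: 0xE5 = 11100101 → 3-byte char (#10). Advance 3.
Reached end at offset 30 after 10 code points.

10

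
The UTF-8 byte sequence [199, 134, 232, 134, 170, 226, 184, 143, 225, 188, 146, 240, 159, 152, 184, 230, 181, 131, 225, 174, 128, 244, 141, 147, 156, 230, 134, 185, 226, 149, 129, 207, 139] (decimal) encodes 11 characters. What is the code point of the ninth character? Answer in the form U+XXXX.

U+61B9

Offset 0: leading byte 0xC7 = 11000111 → 2-byte char #1 = C7 86.
Offset 2: leading byte 0xE8 = 11101000 → 3-byte char #2 = E8 86 AA.
Offset 5: leading byte 0xE2 = 11100010 → 3-byte char #3 = E2 B8 8F.
Offset 8: leading byte 0xE1 = 11100001 → 3-byte char #4 = E1 BC 92.
Offset 11: leading byte 0xF0 = 11110000 → 4-byte char #5 = F0 9F 98 B8.
Offset 15: leading byte 0xE6 = 11100110 → 3-byte char #6 = E6 B5 83.
Offset 18: leading byte 0xE1 = 11100001 → 3-byte char #7 = E1 AE 80.
Offset 21: leading byte 0xF4 = 11110100 → 4-byte char #8 = F4 8D 93 9C.
Offset 25: leading byte 0xE6 = 11100110 → 3-byte char #9 = E6 86 B9.
Leading byte 0xE6 = 11100110 matches 1110xxxx → 3-byte sequence.
Byte 1: 0xE6 = 11100110, payload 0110 (4 bits).
Byte 2: 0x86 = 10000110 (10xxxxxx ✓), payload 000110.
Byte 3: 0xB9 = 10111001 (10xxxxxx ✓), payload 111001.
Concatenate: 0110000110111001 = 0x61B9 (16 bits → U+61B9).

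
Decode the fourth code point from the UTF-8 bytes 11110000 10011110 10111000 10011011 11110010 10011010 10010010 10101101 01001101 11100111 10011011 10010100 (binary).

Offset 0: leading byte 0xF0 = 11110000 → 4-byte char #1 = F0 9E B8 9B.
Offset 4: leading byte 0xF2 = 11110010 → 4-byte char #2 = F2 9A 92 AD.
Offset 8: leading byte 0x4D = 01001101 → 1-byte char #3 = 4D.
Offset 9: leading byte 0xE7 = 11100111 → 3-byte char #4 = E7 9B 94.
Leading byte 0xE7 = 11100111 matches 1110xxxx → 3-byte sequence.
Byte 1: 0xE7 = 11100111, payload 0111 (4 bits).
Byte 2: 0x9B = 10011011 (10xxxxxx ✓), payload 011011.
Byte 3: 0x94 = 10010100 (10xxxxxx ✓), payload 010100.
Concatenate: 0111011011010100 = 0x76D4 (16 bits → U+76D4).

U+76D4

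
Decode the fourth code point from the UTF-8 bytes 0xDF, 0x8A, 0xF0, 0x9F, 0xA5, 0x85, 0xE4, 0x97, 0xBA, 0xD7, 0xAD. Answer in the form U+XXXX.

U+05ED

Offset 0: leading byte 0xDF = 11011111 → 2-byte char #1 = DF 8A.
Offset 2: leading byte 0xF0 = 11110000 → 4-byte char #2 = F0 9F A5 85.
Offset 6: leading byte 0xE4 = 11100100 → 3-byte char #3 = E4 97 BA.
Offset 9: leading byte 0xD7 = 11010111 → 2-byte char #4 = D7 AD.
Leading byte 0xD7 = 11010111 matches 110xxxxx → 2-byte sequence.
Byte 1: 0xD7 = 11010111, payload 10111 (5 bits).
Byte 2: 0xAD = 10101101 (10xxxxxx ✓), payload 101101.
Concatenate: 10111101101 = 0x5ED (11 bits → U+05ED).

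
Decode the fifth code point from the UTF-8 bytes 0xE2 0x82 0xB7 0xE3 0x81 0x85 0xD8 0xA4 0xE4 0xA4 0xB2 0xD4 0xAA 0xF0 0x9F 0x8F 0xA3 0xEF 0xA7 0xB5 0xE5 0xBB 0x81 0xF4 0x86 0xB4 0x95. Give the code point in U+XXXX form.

U+052A

Offset 0: leading byte 0xE2 = 11100010 → 3-byte char #1 = E2 82 B7.
Offset 3: leading byte 0xE3 = 11100011 → 3-byte char #2 = E3 81 85.
Offset 6: leading byte 0xD8 = 11011000 → 2-byte char #3 = D8 A4.
Offset 8: leading byte 0xE4 = 11100100 → 3-byte char #4 = E4 A4 B2.
Offset 11: leading byte 0xD4 = 11010100 → 2-byte char #5 = D4 AA.
Leading byte 0xD4 = 11010100 matches 110xxxxx → 2-byte sequence.
Byte 1: 0xD4 = 11010100, payload 10100 (5 bits).
Byte 2: 0xAA = 10101010 (10xxxxxx ✓), payload 101010.
Concatenate: 10100101010 = 0x52A (11 bits → U+052A).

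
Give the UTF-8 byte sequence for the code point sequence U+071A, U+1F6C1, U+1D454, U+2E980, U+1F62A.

U+071A: 2-byte form → DC 9A.
U+1F6C1: 4-byte form → F0 9F 9B 81.
U+1D454: 4-byte form → F0 9D 91 94.
U+2E980: 4-byte form → F0 AE A6 80.
U+1F62A: 4-byte form → F0 9F 98 AA.
Concatenated (18 bytes): DC 9A F0 9F 9B 81 F0 9D 91 94 F0 AE A6 80 F0 9F 98 AA.

DC 9A F0 9F 9B 81 F0 9D 91 94 F0 AE A6 80 F0 9F 98 AA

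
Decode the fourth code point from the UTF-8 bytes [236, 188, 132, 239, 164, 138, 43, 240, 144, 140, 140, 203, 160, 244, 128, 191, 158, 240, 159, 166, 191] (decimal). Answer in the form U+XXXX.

U+1030C

Offset 0: leading byte 0xEC = 11101100 → 3-byte char #1 = EC BC 84.
Offset 3: leading byte 0xEF = 11101111 → 3-byte char #2 = EF A4 8A.
Offset 6: leading byte 0x2B = 00101011 → 1-byte char #3 = 2B.
Offset 7: leading byte 0xF0 = 11110000 → 4-byte char #4 = F0 90 8C 8C.
Leading byte 0xF0 = 11110000 matches 11110xxx → 4-byte sequence.
Byte 1: 0xF0 = 11110000, payload 000 (3 bits).
Byte 2: 0x90 = 10010000 (10xxxxxx ✓), payload 010000.
Byte 3: 0x8C = 10001100 (10xxxxxx ✓), payload 001100.
Byte 4: 0x8C = 10001100 (10xxxxxx ✓), payload 001100.
Concatenate: 000010000001100001100 = 0x1030C (21 bits → U+1030C).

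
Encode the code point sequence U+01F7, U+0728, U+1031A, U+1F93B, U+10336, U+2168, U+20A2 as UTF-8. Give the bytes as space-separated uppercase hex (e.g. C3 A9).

C7 B7 DC A8 F0 90 8C 9A F0 9F A4 BB F0 90 8C B6 E2 85 A8 E2 82 A2

U+01F7: 2-byte form → C7 B7.
U+0728: 2-byte form → DC A8.
U+1031A: 4-byte form → F0 90 8C 9A.
U+1F93B: 4-byte form → F0 9F A4 BB.
U+10336: 4-byte form → F0 90 8C B6.
U+2168: 3-byte form → E2 85 A8.
U+20A2: 3-byte form → E2 82 A2.
Concatenated (22 bytes): C7 B7 DC A8 F0 90 8C 9A F0 9F A4 BB F0 90 8C B6 E2 85 A8 E2 82 A2.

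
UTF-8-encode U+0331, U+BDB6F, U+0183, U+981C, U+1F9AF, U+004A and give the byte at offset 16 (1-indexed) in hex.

0x4A

1-indexed offset 16 is 0-indexed offset 15.
U+0331 → 2-byte form CC B1 at offsets 0–1.
U+BDB6F → 4-byte form F2 BD AD AF at offsets 2–5.
U+0183 → 2-byte form C6 83 at offsets 6–7.
U+981C → 3-byte form E9 A0 9C at offsets 8–10.
U+1F9AF → 4-byte form F0 9F A6 AF at offsets 11–14.
U+004A → 1-byte form 4A at offsets 15–15.
Offset 15 falls in char 6's range; it's byte 1 of 4A = 0x4A.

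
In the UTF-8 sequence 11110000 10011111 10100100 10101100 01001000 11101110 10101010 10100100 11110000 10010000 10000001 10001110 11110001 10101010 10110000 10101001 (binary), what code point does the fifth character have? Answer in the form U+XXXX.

U+6AC29

Offset 0: leading byte 0xF0 = 11110000 → 4-byte char #1 = F0 9F A4 AC.
Offset 4: leading byte 0x48 = 01001000 → 1-byte char #2 = 48.
Offset 5: leading byte 0xEE = 11101110 → 3-byte char #3 = EE AA A4.
Offset 8: leading byte 0xF0 = 11110000 → 4-byte char #4 = F0 90 81 8E.
Offset 12: leading byte 0xF1 = 11110001 → 4-byte char #5 = F1 AA B0 A9.
Leading byte 0xF1 = 11110001 matches 11110xxx → 4-byte sequence.
Byte 1: 0xF1 = 11110001, payload 001 (3 bits).
Byte 2: 0xAA = 10101010 (10xxxxxx ✓), payload 101010.
Byte 3: 0xB0 = 10110000 (10xxxxxx ✓), payload 110000.
Byte 4: 0xA9 = 10101001 (10xxxxxx ✓), payload 101001.
Concatenate: 001101010110000101001 = 0x6AC29 (21 bits → U+6AC29).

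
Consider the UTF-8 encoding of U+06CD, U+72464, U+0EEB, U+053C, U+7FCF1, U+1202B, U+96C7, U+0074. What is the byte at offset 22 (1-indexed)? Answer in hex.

1-indexed offset 22 is 0-indexed offset 21.
U+06CD → 2-byte form DB 8D at offsets 0–1.
U+72464 → 4-byte form F1 B2 91 A4 at offsets 2–5.
U+0EEB → 3-byte form E0 BB AB at offsets 6–8.
U+053C → 2-byte form D4 BC at offsets 9–10.
U+7FCF1 → 4-byte form F1 BF B3 B1 at offsets 11–14.
U+1202B → 4-byte form F0 92 80 AB at offsets 15–18.
U+96C7 → 3-byte form E9 9B 87 at offsets 19–21.
Offset 21 falls in char 7's range; it's byte 3 of E9 9B 87 = 0x87.

0x87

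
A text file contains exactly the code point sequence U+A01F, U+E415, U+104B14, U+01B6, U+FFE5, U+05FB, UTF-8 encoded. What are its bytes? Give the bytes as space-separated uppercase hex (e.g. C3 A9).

U+A01F: 3-byte form → EA 80 9F.
U+E415: 3-byte form → EE 90 95.
U+104B14: 4-byte form → F4 84 AC 94.
U+01B6: 2-byte form → C6 B6.
U+FFE5: 3-byte form → EF BF A5.
U+05FB: 2-byte form → D7 BB.
Concatenated (17 bytes): EA 80 9F EE 90 95 F4 84 AC 94 C6 B6 EF BF A5 D7 BB.

EA 80 9F EE 90 95 F4 84 AC 94 C6 B6 EF BF A5 D7 BB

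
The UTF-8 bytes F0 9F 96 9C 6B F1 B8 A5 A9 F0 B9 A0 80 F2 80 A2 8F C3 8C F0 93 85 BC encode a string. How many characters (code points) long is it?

Byte at offset 0: 0xF0 = 11110000 → 4-byte char (#1). Advance 4.
Byte at offset 4: 0x6B = 01101011 → 1-byte char (#2). Advance 1.
Byte at offset 5: 0xF1 = 11110001 → 4-byte char (#3). Advance 4.
Byte at offset 9: 0xF0 = 11110000 → 4-byte char (#4). Advance 4.
Byte at offset 13: 0xF2 = 11110010 → 4-byte char (#5). Advance 4.
Byte at offset 17: 0xC3 = 11000011 → 2-byte char (#6). Advance 2.
Byte at offset 19: 0xF0 = 11110000 → 4-byte char (#7). Advance 4.
Reached end at offset 23 after 7 code points.

7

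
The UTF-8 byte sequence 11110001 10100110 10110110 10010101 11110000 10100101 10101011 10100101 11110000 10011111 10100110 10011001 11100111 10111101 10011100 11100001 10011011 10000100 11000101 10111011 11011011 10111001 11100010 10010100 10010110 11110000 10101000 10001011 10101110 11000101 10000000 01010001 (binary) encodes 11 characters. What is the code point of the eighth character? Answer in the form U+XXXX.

Offset 0: leading byte 0xF1 = 11110001 → 4-byte char #1 = F1 A6 B6 95.
Offset 4: leading byte 0xF0 = 11110000 → 4-byte char #2 = F0 A5 AB A5.
Offset 8: leading byte 0xF0 = 11110000 → 4-byte char #3 = F0 9F A6 99.
Offset 12: leading byte 0xE7 = 11100111 → 3-byte char #4 = E7 BD 9C.
Offset 15: leading byte 0xE1 = 11100001 → 3-byte char #5 = E1 9B 84.
Offset 18: leading byte 0xC5 = 11000101 → 2-byte char #6 = C5 BB.
Offset 20: leading byte 0xDB = 11011011 → 2-byte char #7 = DB B9.
Offset 22: leading byte 0xE2 = 11100010 → 3-byte char #8 = E2 94 96.
Leading byte 0xE2 = 11100010 matches 1110xxxx → 3-byte sequence.
Byte 1: 0xE2 = 11100010, payload 0010 (4 bits).
Byte 2: 0x94 = 10010100 (10xxxxxx ✓), payload 010100.
Byte 3: 0x96 = 10010110 (10xxxxxx ✓), payload 010110.
Concatenate: 0010010100010110 = 0x2516 (16 bits → U+2516).

U+2516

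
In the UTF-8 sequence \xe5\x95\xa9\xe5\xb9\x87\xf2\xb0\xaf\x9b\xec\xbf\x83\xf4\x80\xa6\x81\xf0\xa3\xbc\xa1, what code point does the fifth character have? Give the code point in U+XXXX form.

U+100981

Offset 0: leading byte 0xE5 = 11100101 → 3-byte char #1 = E5 95 A9.
Offset 3: leading byte 0xE5 = 11100101 → 3-byte char #2 = E5 B9 87.
Offset 6: leading byte 0xF2 = 11110010 → 4-byte char #3 = F2 B0 AF 9B.
Offset 10: leading byte 0xEC = 11101100 → 3-byte char #4 = EC BF 83.
Offset 13: leading byte 0xF4 = 11110100 → 4-byte char #5 = F4 80 A6 81.
Leading byte 0xF4 = 11110100 matches 11110xxx → 4-byte sequence.
Byte 1: 0xF4 = 11110100, payload 100 (3 bits).
Byte 2: 0x80 = 10000000 (10xxxxxx ✓), payload 000000.
Byte 3: 0xA6 = 10100110 (10xxxxxx ✓), payload 100110.
Byte 4: 0x81 = 10000001 (10xxxxxx ✓), payload 000001.
Concatenate: 100000000100110000001 = 0x100981 (21 bits → U+100981).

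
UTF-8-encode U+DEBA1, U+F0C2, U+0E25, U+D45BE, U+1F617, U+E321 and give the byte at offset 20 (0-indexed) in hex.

U+DEBA1 → 4-byte form F3 9E AE A1 at offsets 0–3.
U+F0C2 → 3-byte form EF 83 82 at offsets 4–6.
U+0E25 → 3-byte form E0 B8 A5 at offsets 7–9.
U+D45BE → 4-byte form F3 94 96 BE at offsets 10–13.
U+1F617 → 4-byte form F0 9F 98 97 at offsets 14–17.
U+E321 → 3-byte form EE 8C A1 at offsets 18–20.
Offset 20 falls in char 6's range; it's byte 3 of EE 8C A1 = 0xA1.

0xA1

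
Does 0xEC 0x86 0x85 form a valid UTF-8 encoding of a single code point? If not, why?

Leading byte 0xEC = 11101100 → 3-byte form.
Continuation bytes 0x86=10000110, 0x85=10000101 all match 10xxxxxx.
Decoded value 0xC185 is ≥ 0x800 (shortest form) and not a surrogate.

valid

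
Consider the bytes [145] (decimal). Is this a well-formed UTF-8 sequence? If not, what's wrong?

Byte 0x91 = 10010001 has the form 10xxxxxx — a continuation byte — but there is no preceding leading byte.

invalid (continuation byte with no leading byte)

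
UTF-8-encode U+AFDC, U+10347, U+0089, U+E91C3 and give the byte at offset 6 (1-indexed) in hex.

1-indexed offset 6 is 0-indexed offset 5.
U+AFDC → 3-byte form EA BF 9C at offsets 0–2.
U+10347 → 4-byte form F0 90 8D 87 at offsets 3–6.
Offset 5 falls in char 2's range; it's byte 3 of F0 90 8D 87 = 0x8D.

0x8D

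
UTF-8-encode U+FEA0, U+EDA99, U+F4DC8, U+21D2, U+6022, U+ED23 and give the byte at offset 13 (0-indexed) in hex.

0x92

U+FEA0 → 3-byte form EF BA A0 at offsets 0–2.
U+EDA99 → 4-byte form F3 AD AA 99 at offsets 3–6.
U+F4DC8 → 4-byte form F3 B4 B7 88 at offsets 7–10.
U+21D2 → 3-byte form E2 87 92 at offsets 11–13.
Offset 13 falls in char 4's range; it's byte 3 of E2 87 92 = 0x92.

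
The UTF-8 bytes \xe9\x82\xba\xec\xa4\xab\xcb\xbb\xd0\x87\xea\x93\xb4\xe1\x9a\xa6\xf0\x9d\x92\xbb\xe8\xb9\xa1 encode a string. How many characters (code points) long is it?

8

Byte at offset 0: 0xE9 = 11101001 → 3-byte char (#1). Advance 3.
Byte at offset 3: 0xEC = 11101100 → 3-byte char (#2). Advance 3.
Byte at offset 6: 0xCB = 11001011 → 2-byte char (#3). Advance 2.
Byte at offset 8: 0xD0 = 11010000 → 2-byte char (#4). Advance 2.
Byte at offset 10: 0xEA = 11101010 → 3-byte char (#5). Advance 3.
Byte at offset 13: 0xE1 = 11100001 → 3-byte char (#6). Advance 3.
Byte at offset 16: 0xF0 = 11110000 → 4-byte char (#7). Advance 4.
Byte at offset 20: 0xE8 = 11101000 → 3-byte char (#8). Advance 3.
Reached end at offset 23 after 8 code points.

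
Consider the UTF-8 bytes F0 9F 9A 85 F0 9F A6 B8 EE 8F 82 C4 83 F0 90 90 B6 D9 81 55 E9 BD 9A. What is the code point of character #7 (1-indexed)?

Offset 0: leading byte 0xF0 = 11110000 → 4-byte char #1 = F0 9F 9A 85.
Offset 4: leading byte 0xF0 = 11110000 → 4-byte char #2 = F0 9F A6 B8.
Offset 8: leading byte 0xEE = 11101110 → 3-byte char #3 = EE 8F 82.
Offset 11: leading byte 0xC4 = 11000100 → 2-byte char #4 = C4 83.
Offset 13: leading byte 0xF0 = 11110000 → 4-byte char #5 = F0 90 90 B6.
Offset 17: leading byte 0xD9 = 11011001 → 2-byte char #6 = D9 81.
Offset 19: leading byte 0x55 = 01010101 → 1-byte char #7 = 55.
Leading byte 0x55 = 01010101 matches 0xxxxxxx → 1-byte sequence.
Byte 1: 0x55 = 01010101, payload 1010101 (7 bits).
Concatenate: 1010101 = 0x55 (7 bits → U+0055).

U+0055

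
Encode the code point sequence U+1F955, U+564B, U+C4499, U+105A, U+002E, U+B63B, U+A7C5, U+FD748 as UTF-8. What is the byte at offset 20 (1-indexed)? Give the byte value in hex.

1-indexed offset 20 is 0-indexed offset 19.
U+1F955 → 4-byte form F0 9F A5 95 at offsets 0–3.
U+564B → 3-byte form E5 99 8B at offsets 4–6.
U+C4499 → 4-byte form F3 84 92 99 at offsets 7–10.
U+105A → 3-byte form E1 81 9A at offsets 11–13.
U+002E → 1-byte form 2E at offsets 14–14.
U+B63B → 3-byte form EB 98 BB at offsets 15–17.
U+A7C5 → 3-byte form EA 9F 85 at offsets 18–20.
Offset 19 falls in char 7's range; it's byte 2 of EA 9F 85 = 0x9F.

0x9F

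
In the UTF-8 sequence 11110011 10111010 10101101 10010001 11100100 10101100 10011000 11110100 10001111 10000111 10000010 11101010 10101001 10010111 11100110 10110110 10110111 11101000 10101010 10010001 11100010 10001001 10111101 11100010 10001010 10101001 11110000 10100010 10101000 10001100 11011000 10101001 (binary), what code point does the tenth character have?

Offset 0: leading byte 0xF3 = 11110011 → 4-byte char #1 = F3 BA AD 91.
Offset 4: leading byte 0xE4 = 11100100 → 3-byte char #2 = E4 AC 98.
Offset 7: leading byte 0xF4 = 11110100 → 4-byte char #3 = F4 8F 87 82.
Offset 11: leading byte 0xEA = 11101010 → 3-byte char #4 = EA A9 97.
Offset 14: leading byte 0xE6 = 11100110 → 3-byte char #5 = E6 B6 B7.
Offset 17: leading byte 0xE8 = 11101000 → 3-byte char #6 = E8 AA 91.
Offset 20: leading byte 0xE2 = 11100010 → 3-byte char #7 = E2 89 BD.
Offset 23: leading byte 0xE2 = 11100010 → 3-byte char #8 = E2 8A A9.
Offset 26: leading byte 0xF0 = 11110000 → 4-byte char #9 = F0 A2 A8 8C.
Offset 30: leading byte 0xD8 = 11011000 → 2-byte char #10 = D8 A9.
Leading byte 0xD8 = 11011000 matches 110xxxxx → 2-byte sequence.
Byte 1: 0xD8 = 11011000, payload 11000 (5 bits).
Byte 2: 0xA9 = 10101001 (10xxxxxx ✓), payload 101001.
Concatenate: 11000101001 = 0x629 (11 bits → U+0629).

U+0629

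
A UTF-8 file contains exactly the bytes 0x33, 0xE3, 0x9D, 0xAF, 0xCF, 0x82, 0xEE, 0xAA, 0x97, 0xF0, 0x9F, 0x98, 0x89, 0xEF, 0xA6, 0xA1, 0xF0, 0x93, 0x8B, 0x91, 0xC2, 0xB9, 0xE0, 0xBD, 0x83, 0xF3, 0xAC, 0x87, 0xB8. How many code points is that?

Byte at offset 0: 0x33 = 00110011 → 1-byte char (#1). Advance 1.
Byte at offset 1: 0xE3 = 11100011 → 3-byte char (#2). Advance 3.
Byte at offset 4: 0xCF = 11001111 → 2-byte char (#3). Advance 2.
Byte at offset 6: 0xEE = 11101110 → 3-byte char (#4). Advance 3.
Byte at offset 9: 0xF0 = 11110000 → 4-byte char (#5). Advance 4.
Byte at offset 13: 0xEF = 11101111 → 3-byte char (#6). Advance 3.
Byte at offset 16: 0xF0 = 11110000 → 4-byte char (#7). Advance 4.
Byte at offset 20: 0xC2 = 11000010 → 2-byte char (#8). Advance 2.
Byte at offset 22: 0xE0 = 11100000 → 3-byte char (#9). Advance 3.
Byte at offset 25: 0xF3 = 11110011 → 4-byte char (#10). Advance 4.
Reached end at offset 29 after 10 code points.

10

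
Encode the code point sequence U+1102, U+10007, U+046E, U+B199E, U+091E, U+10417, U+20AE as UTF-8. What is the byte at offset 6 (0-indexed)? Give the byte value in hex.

U+1102 → 3-byte form E1 84 82 at offsets 0–2.
U+10007 → 4-byte form F0 90 80 87 at offsets 3–6.
Offset 6 falls in char 2's range; it's byte 4 of F0 90 80 87 = 0x87.

0x87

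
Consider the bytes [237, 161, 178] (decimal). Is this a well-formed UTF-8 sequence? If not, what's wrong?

Structurally a 3-byte sequence; payload = 0xD872.
But 0xD872 is in U+D800–U+DFFF, the surrogate range. Surrogates are not Unicode scalar values and are forbidden in UTF-8.

invalid (encodes a surrogate (U+D800–U+DFFF))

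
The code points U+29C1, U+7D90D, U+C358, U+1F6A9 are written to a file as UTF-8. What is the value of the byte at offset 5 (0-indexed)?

0xA4

U+29C1 → 3-byte form E2 A7 81 at offsets 0–2.
U+7D90D → 4-byte form F1 BD A4 8D at offsets 3–6.
Offset 5 falls in char 2's range; it's byte 3 of F1 BD A4 8D = 0xA4.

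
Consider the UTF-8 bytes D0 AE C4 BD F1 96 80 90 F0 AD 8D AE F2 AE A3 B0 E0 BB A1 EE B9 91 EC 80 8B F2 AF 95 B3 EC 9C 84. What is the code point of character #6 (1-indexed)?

Offset 0: leading byte 0xD0 = 11010000 → 2-byte char #1 = D0 AE.
Offset 2: leading byte 0xC4 = 11000100 → 2-byte char #2 = C4 BD.
Offset 4: leading byte 0xF1 = 11110001 → 4-byte char #3 = F1 96 80 90.
Offset 8: leading byte 0xF0 = 11110000 → 4-byte char #4 = F0 AD 8D AE.
Offset 12: leading byte 0xF2 = 11110010 → 4-byte char #5 = F2 AE A3 B0.
Offset 16: leading byte 0xE0 = 11100000 → 3-byte char #6 = E0 BB A1.
Leading byte 0xE0 = 11100000 matches 1110xxxx → 3-byte sequence.
Byte 1: 0xE0 = 11100000, payload 0000 (4 bits).
Byte 2: 0xBB = 10111011 (10xxxxxx ✓), payload 111011.
Byte 3: 0xA1 = 10100001 (10xxxxxx ✓), payload 100001.
Concatenate: 0000111011100001 = 0xEE1 (16 bits → U+0EE1).

U+0EE1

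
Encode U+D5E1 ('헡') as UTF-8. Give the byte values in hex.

ED 97 A1

U+D5E1 = 0xD5E1 = 54753 decimal. In range U+0800–U+FFFF → 3-byte form: 1110xxxx 10xxxxxx 10xxxxxx.
Binary (16 bits): 1101010111100001.
Split 4+6+6: 1101 | 010111 | 100001.
Byte 1: 11101101 = 0xED.
Byte 2: 10010111 = 0x97.
Byte 3: 10100001 = 0xA1.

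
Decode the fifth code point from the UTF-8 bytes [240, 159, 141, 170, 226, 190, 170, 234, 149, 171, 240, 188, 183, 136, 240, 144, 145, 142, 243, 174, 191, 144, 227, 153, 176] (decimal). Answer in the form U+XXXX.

U+1044E

Offset 0: leading byte 0xF0 = 11110000 → 4-byte char #1 = F0 9F 8D AA.
Offset 4: leading byte 0xE2 = 11100010 → 3-byte char #2 = E2 BE AA.
Offset 7: leading byte 0xEA = 11101010 → 3-byte char #3 = EA 95 AB.
Offset 10: leading byte 0xF0 = 11110000 → 4-byte char #4 = F0 BC B7 88.
Offset 14: leading byte 0xF0 = 11110000 → 4-byte char #5 = F0 90 91 8E.
Leading byte 0xF0 = 11110000 matches 11110xxx → 4-byte sequence.
Byte 1: 0xF0 = 11110000, payload 000 (3 bits).
Byte 2: 0x90 = 10010000 (10xxxxxx ✓), payload 010000.
Byte 3: 0x91 = 10010001 (10xxxxxx ✓), payload 010001.
Byte 4: 0x8E = 10001110 (10xxxxxx ✓), payload 001110.
Concatenate: 000010000010001001110 = 0x1044E (21 bits → U+1044E).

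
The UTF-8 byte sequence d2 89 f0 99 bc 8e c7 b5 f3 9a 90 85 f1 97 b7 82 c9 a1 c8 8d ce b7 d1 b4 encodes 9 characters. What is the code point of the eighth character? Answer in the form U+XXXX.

Offset 0: leading byte 0xD2 = 11010010 → 2-byte char #1 = D2 89.
Offset 2: leading byte 0xF0 = 11110000 → 4-byte char #2 = F0 99 BC 8E.
Offset 6: leading byte 0xC7 = 11000111 → 2-byte char #3 = C7 B5.
Offset 8: leading byte 0xF3 = 11110011 → 4-byte char #4 = F3 9A 90 85.
Offset 12: leading byte 0xF1 = 11110001 → 4-byte char #5 = F1 97 B7 82.
Offset 16: leading byte 0xC9 = 11001001 → 2-byte char #6 = C9 A1.
Offset 18: leading byte 0xC8 = 11001000 → 2-byte char #7 = C8 8D.
Offset 20: leading byte 0xCE = 11001110 → 2-byte char #8 = CE B7.
Leading byte 0xCE = 11001110 matches 110xxxxx → 2-byte sequence.
Byte 1: 0xCE = 11001110, payload 01110 (5 bits).
Byte 2: 0xB7 = 10110111 (10xxxxxx ✓), payload 110111.
Concatenate: 01110110111 = 0x3B7 (11 bits → U+03B7).

U+03B7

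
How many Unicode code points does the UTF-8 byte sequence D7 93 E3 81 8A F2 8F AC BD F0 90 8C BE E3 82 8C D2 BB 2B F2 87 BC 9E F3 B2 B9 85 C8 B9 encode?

10

Byte at offset 0: 0xD7 = 11010111 → 2-byte char (#1). Advance 2.
Byte at offset 2: 0xE3 = 11100011 → 3-byte char (#2). Advance 3.
Byte at offset 5: 0xF2 = 11110010 → 4-byte char (#3). Advance 4.
Byte at offset 9: 0xF0 = 11110000 → 4-byte char (#4). Advance 4.
Byte at offset 13: 0xE3 = 11100011 → 3-byte char (#5). Advance 3.
Byte at offset 16: 0xD2 = 11010010 → 2-byte char (#6). Advance 2.
Byte at offset 18: 0x2B = 00101011 → 1-byte char (#7). Advance 1.
Byte at offset 19: 0xF2 = 11110010 → 4-byte char (#8). Advance 4.
Byte at offset 23: 0xF3 = 11110011 → 4-byte char (#9). Advance 4.
Byte at offset 27: 0xC8 = 11001000 → 2-byte char (#10). Advance 2.
Reached end at offset 29 after 10 code points.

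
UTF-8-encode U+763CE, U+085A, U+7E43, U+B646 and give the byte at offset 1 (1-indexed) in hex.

0xF1

1-indexed offset 1 is 0-indexed offset 0.
U+763CE → 4-byte form F1 B6 8F 8E at offsets 0–3.
Offset 0 falls in char 1's range; it's byte 1 of F1 B6 8F 8E = 0xF1.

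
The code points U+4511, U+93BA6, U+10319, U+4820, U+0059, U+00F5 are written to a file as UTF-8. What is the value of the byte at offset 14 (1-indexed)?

0xA0

1-indexed offset 14 is 0-indexed offset 13.
U+4511 → 3-byte form E4 94 91 at offsets 0–2.
U+93BA6 → 4-byte form F2 93 AE A6 at offsets 3–6.
U+10319 → 4-byte form F0 90 8C 99 at offsets 7–10.
U+4820 → 3-byte form E4 A0 A0 at offsets 11–13.
Offset 13 falls in char 4's range; it's byte 3 of E4 A0 A0 = 0xA0.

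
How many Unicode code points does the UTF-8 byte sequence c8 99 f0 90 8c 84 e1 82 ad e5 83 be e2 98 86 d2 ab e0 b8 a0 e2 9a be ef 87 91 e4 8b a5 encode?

10

Byte at offset 0: 0xC8 = 11001000 → 2-byte char (#1). Advance 2.
Byte at offset 2: 0xF0 = 11110000 → 4-byte char (#2). Advance 4.
Byte at offset 6: 0xE1 = 11100001 → 3-byte char (#3). Advance 3.
Byte at offset 9: 0xE5 = 11100101 → 3-byte char (#4). Advance 3.
Byte at offset 12: 0xE2 = 11100010 → 3-byte char (#5). Advance 3.
Byte at offset 15: 0xD2 = 11010010 → 2-byte char (#6). Advance 2.
Byte at offset 17: 0xE0 = 11100000 → 3-byte char (#7). Advance 3.
Byte at offset 20: 0xE2 = 11100010 → 3-byte char (#8). Advance 3.
Byte at offset 23: 0xEF = 11101111 → 3-byte char (#9). Advance 3.
Byte at offset 26: 0xE4 = 11100100 → 3-byte char (#10). Advance 3.
Reached end at offset 29 after 10 code points.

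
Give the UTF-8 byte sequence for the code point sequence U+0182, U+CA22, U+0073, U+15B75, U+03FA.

C6 82 EC A8 A2 73 F0 95 AD B5 CF BA

U+0182: 2-byte form → C6 82.
U+CA22: 3-byte form → EC A8 A2.
U+0073: 1-byte form → 73.
U+15B75: 4-byte form → F0 95 AD B5.
U+03FA: 2-byte form → CF BA.
Concatenated (12 bytes): C6 82 EC A8 A2 73 F0 95 AD B5 CF BA.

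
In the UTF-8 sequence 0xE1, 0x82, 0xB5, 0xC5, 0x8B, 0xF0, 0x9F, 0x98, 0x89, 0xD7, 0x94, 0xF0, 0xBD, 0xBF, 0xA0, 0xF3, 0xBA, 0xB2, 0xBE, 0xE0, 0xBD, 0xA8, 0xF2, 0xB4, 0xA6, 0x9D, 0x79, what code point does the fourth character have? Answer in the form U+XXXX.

U+05D4

Offset 0: leading byte 0xE1 = 11100001 → 3-byte char #1 = E1 82 B5.
Offset 3: leading byte 0xC5 = 11000101 → 2-byte char #2 = C5 8B.
Offset 5: leading byte 0xF0 = 11110000 → 4-byte char #3 = F0 9F 98 89.
Offset 9: leading byte 0xD7 = 11010111 → 2-byte char #4 = D7 94.
Leading byte 0xD7 = 11010111 matches 110xxxxx → 2-byte sequence.
Byte 1: 0xD7 = 11010111, payload 10111 (5 bits).
Byte 2: 0x94 = 10010100 (10xxxxxx ✓), payload 010100.
Concatenate: 10111010100 = 0x5D4 (11 bits → U+05D4).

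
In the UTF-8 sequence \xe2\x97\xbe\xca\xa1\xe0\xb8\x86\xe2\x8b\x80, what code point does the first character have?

Offset 0: leading byte 0xE2 = 11100010 → 3-byte char #1 = E2 97 BE.
Leading byte 0xE2 = 11100010 matches 1110xxxx → 3-byte sequence.
Byte 1: 0xE2 = 11100010, payload 0010 (4 bits).
Byte 2: 0x97 = 10010111 (10xxxxxx ✓), payload 010111.
Byte 3: 0xBE = 10111110 (10xxxxxx ✓), payload 111110.
Concatenate: 0010010111111110 = 0x25FE (16 bits → U+25FE).

U+25FE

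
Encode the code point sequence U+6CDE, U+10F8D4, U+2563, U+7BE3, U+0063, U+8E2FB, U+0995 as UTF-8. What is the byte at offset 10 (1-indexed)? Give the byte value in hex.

0xA3

1-indexed offset 10 is 0-indexed offset 9.
U+6CDE → 3-byte form E6 B3 9E at offsets 0–2.
U+10F8D4 → 4-byte form F4 8F A3 94 at offsets 3–6.
U+2563 → 3-byte form E2 95 A3 at offsets 7–9.
Offset 9 falls in char 3's range; it's byte 3 of E2 95 A3 = 0xA3.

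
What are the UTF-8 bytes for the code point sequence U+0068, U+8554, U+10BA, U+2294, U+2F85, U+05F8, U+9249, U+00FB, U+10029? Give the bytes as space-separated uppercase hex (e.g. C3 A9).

68 E8 95 94 E1 82 BA E2 8A 94 E2 BE 85 D7 B8 E9 89 89 C3 BB F0 90 80 A9

U+0068: 1-byte form → 68.
U+8554: 3-byte form → E8 95 94.
U+10BA: 3-byte form → E1 82 BA.
U+2294: 3-byte form → E2 8A 94.
U+2F85: 3-byte form → E2 BE 85.
U+05F8: 2-byte form → D7 B8.
U+9249: 3-byte form → E9 89 89.
U+00FB: 2-byte form → C3 BB.
U+10029: 4-byte form → F0 90 80 A9.
Concatenated (24 bytes): 68 E8 95 94 E1 82 BA E2 8A 94 E2 BE 85 D7 B8 E9 89 89 C3 BB F0 90 80 A9.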